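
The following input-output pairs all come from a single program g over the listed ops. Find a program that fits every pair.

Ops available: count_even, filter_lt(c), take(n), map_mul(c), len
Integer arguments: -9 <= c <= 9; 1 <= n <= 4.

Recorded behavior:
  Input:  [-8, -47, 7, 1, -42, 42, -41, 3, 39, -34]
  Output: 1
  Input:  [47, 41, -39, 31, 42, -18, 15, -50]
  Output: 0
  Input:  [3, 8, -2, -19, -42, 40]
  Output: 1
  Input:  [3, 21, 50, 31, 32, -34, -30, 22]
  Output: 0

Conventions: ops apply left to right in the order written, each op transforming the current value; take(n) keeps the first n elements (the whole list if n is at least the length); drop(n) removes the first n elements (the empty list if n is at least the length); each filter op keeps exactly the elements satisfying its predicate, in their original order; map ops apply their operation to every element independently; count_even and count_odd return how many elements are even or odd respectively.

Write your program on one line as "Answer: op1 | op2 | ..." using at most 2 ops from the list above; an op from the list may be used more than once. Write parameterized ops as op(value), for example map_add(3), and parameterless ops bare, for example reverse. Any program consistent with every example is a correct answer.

take(2) | count_even

Check, running the answer program on each example:
  [-8, -47, 7, 1, -42, 42, -41, 3, 39, -34] -> [-8, -47] -> 1
  [47, 41, -39, 31, 42, -18, 15, -50] -> [47, 41] -> 0
  [3, 8, -2, -19, -42, 40] -> [3, 8] -> 1
  [3, 21, 50, 31, 32, -34, -30, 22] -> [3, 21] -> 0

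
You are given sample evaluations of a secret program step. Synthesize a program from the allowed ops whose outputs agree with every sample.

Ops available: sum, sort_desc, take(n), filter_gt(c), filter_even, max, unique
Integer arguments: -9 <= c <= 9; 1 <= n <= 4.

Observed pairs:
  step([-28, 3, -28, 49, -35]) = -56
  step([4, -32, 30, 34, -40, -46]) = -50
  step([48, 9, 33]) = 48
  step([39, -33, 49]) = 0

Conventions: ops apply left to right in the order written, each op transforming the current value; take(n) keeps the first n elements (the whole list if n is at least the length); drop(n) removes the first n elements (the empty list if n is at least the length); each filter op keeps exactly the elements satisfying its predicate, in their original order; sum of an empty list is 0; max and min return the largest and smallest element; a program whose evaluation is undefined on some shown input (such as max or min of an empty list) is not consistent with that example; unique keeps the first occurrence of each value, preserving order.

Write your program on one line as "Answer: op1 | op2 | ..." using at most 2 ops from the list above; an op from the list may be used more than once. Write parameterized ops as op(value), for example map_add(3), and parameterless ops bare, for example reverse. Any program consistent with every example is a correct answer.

filter_even | sum

Check, running the answer program on each example:
  [-28, 3, -28, 49, -35] -> [-28, -28] -> -56
  [4, -32, 30, 34, -40, -46] -> [4, -32, 30, 34, -40, -46] -> -50
  [48, 9, 33] -> [48] -> 48
  [39, -33, 49] -> [] -> 0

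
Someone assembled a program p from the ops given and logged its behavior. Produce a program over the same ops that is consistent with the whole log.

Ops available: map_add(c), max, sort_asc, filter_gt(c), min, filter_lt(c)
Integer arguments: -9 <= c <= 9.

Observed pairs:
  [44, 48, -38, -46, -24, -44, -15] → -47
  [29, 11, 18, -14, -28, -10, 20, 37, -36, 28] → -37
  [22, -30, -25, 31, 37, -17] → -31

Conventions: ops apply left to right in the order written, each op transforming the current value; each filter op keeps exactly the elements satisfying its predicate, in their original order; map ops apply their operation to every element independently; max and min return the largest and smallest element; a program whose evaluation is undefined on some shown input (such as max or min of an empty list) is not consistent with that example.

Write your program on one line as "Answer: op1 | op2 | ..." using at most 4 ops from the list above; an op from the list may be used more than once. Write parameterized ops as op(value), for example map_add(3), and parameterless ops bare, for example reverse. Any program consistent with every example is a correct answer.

sort_asc | map_add(-1) | filter_lt(0) | min

Check, running the answer program on each example:
  [44, 48, -38, -46, -24, -44, -15] -> [-46, -44, -38, -24, -15, 44, 48] -> [-47, -45, -39, -25, -16, 43, 47] -> [-47, -45, -39, -25, -16] -> -47
  [29, 11, 18, -14, -28, -10, 20, 37, -36, 28] -> [-36, -28, -14, -10, 11, 18, 20, 28, 29, 37] -> [-37, -29, -15, -11, 10, 17, 19, 27, 28, 36] -> [-37, -29, -15, -11] -> -37
  [22, -30, -25, 31, 37, -17] -> [-30, -25, -17, 22, 31, 37] -> [-31, -26, -18, 21, 30, 36] -> [-31, -26, -18] -> -31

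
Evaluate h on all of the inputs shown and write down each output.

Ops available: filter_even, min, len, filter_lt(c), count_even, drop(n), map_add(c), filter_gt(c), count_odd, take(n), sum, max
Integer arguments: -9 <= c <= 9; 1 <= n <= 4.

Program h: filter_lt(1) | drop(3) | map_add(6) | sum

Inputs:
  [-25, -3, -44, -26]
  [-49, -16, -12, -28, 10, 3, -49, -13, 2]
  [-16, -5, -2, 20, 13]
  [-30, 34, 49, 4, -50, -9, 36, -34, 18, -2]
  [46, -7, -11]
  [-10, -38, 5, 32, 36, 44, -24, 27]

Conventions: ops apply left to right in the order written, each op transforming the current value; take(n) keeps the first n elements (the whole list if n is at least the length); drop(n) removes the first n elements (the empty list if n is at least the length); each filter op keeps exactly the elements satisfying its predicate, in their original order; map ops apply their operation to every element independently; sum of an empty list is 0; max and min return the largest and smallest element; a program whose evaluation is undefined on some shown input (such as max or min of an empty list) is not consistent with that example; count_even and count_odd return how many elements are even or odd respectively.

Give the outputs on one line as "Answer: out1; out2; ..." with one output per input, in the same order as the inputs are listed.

-20; -72; 0; -24; 0; 0

Execution, op by op:
  [-25, -3, -44, -26] -> [-25, -3, -44, -26] -> [-26] -> [-20] -> -20
  [-49, -16, -12, -28, 10, 3, -49, -13, 2] -> [-49, -16, -12, -28, -49, -13] -> [-28, -49, -13] -> [-22, -43, -7] -> -72
  [-16, -5, -2, 20, 13] -> [-16, -5, -2] -> [] -> [] -> 0
  [-30, 34, 49, 4, -50, -9, 36, -34, 18, -2] -> [-30, -50, -9, -34, -2] -> [-34, -2] -> [-28, 4] -> -24
  [46, -7, -11] -> [-7, -11] -> [] -> [] -> 0
  [-10, -38, 5, 32, 36, 44, -24, 27] -> [-10, -38, -24] -> [] -> [] -> 0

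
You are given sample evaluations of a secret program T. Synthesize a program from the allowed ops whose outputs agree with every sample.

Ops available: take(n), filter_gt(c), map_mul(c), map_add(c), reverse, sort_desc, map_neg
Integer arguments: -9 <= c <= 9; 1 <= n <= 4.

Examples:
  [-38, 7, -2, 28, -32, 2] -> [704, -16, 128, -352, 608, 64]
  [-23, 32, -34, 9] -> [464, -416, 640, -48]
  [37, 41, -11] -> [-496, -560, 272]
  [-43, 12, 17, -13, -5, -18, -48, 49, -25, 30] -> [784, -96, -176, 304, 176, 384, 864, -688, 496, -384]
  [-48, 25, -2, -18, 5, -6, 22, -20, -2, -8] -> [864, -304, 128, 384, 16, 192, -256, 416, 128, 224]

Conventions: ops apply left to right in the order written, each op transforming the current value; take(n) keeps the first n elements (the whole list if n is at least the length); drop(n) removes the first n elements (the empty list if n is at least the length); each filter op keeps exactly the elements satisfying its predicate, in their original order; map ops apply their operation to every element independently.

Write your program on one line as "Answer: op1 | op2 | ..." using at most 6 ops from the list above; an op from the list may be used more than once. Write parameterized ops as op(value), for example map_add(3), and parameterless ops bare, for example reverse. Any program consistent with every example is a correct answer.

map_neg | map_add(6) | map_neg | map_mul(-2) | map_mul(8)

Check, running the answer program on each example:
  [-38, 7, -2, 28, -32, 2] -> [38, -7, 2, -28, 32, -2] -> [44, -1, 8, -22, 38, 4] -> [-44, 1, -8, 22, -38, -4] -> [88, -2, 16, -44, 76, 8] -> [704, -16, 128, -352, 608, 64]
  [-23, 32, -34, 9] -> [23, -32, 34, -9] -> [29, -26, 40, -3] -> [-29, 26, -40, 3] -> [58, -52, 80, -6] -> [464, -416, 640, -48]
  [37, 41, -11] -> [-37, -41, 11] -> [-31, -35, 17] -> [31, 35, -17] -> [-62, -70, 34] -> [-496, -560, 272]
  [-43, 12, 17, -13, -5, -18, -48, 49, -25, 30] -> [43, -12, -17, 13, 5, 18, 48, -49, 25, -30] -> [49, -6, -11, 19, 11, 24, 54, -43, 31, -24] -> [-49, 6, 11, -19, -11, -24, -54, 43, -31, 24] -> [98, -12, -22, 38, 22, 48, 108, -86, 62, -48] -> [784, -96, -176, 304, 176, 384, 864, -688, 496, -384]
  [-48, 25, -2, -18, 5, -6, 22, -20, -2, -8] -> [48, -25, 2, 18, -5, 6, -22, 20, 2, 8] -> [54, -19, 8, 24, 1, 12, -16, 26, 8, 14] -> [-54, 19, -8, -24, -1, -12, 16, -26, -8, -14] -> [108, -38, 16, 48, 2, 24, -32, 52, 16, 28] -> [864, -304, 128, 384, 16, 192, -256, 416, 128, 224]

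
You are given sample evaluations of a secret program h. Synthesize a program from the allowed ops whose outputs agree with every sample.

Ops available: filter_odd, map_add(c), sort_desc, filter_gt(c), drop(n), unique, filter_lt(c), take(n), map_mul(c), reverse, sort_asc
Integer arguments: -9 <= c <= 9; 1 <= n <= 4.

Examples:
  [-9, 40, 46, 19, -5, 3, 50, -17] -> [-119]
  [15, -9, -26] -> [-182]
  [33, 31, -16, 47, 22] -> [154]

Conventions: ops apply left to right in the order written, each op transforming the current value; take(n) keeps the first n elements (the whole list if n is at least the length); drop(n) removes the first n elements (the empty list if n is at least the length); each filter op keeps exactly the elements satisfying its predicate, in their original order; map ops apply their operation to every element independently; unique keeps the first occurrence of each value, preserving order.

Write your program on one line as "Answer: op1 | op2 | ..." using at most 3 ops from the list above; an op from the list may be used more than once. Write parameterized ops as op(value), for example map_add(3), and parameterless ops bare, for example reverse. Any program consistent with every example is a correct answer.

reverse | map_mul(7) | take(1)

Check, running the answer program on each example:
  [-9, 40, 46, 19, -5, 3, 50, -17] -> [-17, 50, 3, -5, 19, 46, 40, -9] -> [-119, 350, 21, -35, 133, 322, 280, -63] -> [-119]
  [15, -9, -26] -> [-26, -9, 15] -> [-182, -63, 105] -> [-182]
  [33, 31, -16, 47, 22] -> [22, 47, -16, 31, 33] -> [154, 329, -112, 217, 231] -> [154]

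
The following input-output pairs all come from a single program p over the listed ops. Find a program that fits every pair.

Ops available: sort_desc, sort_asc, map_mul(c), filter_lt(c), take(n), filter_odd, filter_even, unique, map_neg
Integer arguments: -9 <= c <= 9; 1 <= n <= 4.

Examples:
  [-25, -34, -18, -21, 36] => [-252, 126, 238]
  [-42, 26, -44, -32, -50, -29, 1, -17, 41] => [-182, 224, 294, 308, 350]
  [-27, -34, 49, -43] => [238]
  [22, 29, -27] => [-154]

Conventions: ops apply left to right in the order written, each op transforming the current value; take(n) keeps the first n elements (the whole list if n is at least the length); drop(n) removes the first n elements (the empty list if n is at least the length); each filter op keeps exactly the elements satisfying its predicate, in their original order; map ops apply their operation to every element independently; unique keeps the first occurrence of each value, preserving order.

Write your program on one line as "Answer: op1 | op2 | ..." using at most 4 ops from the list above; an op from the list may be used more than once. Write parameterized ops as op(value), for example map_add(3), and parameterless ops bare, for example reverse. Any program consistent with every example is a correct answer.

sort_desc | filter_even | map_mul(-7)

Check, running the answer program on each example:
  [-25, -34, -18, -21, 36] -> [36, -18, -21, -25, -34] -> [36, -18, -34] -> [-252, 126, 238]
  [-42, 26, -44, -32, -50, -29, 1, -17, 41] -> [41, 26, 1, -17, -29, -32, -42, -44, -50] -> [26, -32, -42, -44, -50] -> [-182, 224, 294, 308, 350]
  [-27, -34, 49, -43] -> [49, -27, -34, -43] -> [-34] -> [238]
  [22, 29, -27] -> [29, 22, -27] -> [22] -> [-154]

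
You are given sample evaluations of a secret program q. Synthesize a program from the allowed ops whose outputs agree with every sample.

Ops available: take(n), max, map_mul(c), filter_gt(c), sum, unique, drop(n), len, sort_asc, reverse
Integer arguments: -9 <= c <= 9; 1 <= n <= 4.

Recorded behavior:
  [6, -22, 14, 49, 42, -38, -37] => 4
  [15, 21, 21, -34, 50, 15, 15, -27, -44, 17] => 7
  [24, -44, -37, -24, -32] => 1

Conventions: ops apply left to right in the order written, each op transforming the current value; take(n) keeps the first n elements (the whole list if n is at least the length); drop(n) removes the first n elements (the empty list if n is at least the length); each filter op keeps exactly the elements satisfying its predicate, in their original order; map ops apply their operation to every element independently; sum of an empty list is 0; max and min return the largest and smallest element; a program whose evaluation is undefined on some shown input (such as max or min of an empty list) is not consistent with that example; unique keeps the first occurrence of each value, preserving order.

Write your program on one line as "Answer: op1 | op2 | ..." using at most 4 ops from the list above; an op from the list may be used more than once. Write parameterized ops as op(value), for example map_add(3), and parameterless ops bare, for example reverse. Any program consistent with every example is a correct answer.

filter_gt(-6) | reverse | sort_asc | len

Check, running the answer program on each example:
  [6, -22, 14, 49, 42, -38, -37] -> [6, 14, 49, 42] -> [42, 49, 14, 6] -> [6, 14, 42, 49] -> 4
  [15, 21, 21, -34, 50, 15, 15, -27, -44, 17] -> [15, 21, 21, 50, 15, 15, 17] -> [17, 15, 15, 50, 21, 21, 15] -> [15, 15, 15, 17, 21, 21, 50] -> 7
  [24, -44, -37, -24, -32] -> [24] -> [24] -> [24] -> 1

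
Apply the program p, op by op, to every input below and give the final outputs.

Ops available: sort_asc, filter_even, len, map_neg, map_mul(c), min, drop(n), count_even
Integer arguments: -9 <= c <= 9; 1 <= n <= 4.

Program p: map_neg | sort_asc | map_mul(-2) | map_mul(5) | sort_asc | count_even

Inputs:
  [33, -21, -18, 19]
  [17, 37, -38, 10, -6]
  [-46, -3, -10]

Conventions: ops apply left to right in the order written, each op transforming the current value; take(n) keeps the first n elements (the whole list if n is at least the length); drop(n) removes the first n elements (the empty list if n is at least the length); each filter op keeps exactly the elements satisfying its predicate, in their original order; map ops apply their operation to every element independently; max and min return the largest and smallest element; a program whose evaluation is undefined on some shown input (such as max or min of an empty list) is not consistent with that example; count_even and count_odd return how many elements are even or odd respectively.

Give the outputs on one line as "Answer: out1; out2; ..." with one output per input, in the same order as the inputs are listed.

Execution, op by op:
  [33, -21, -18, 19] -> [-33, 21, 18, -19] -> [-33, -19, 18, 21] -> [66, 38, -36, -42] -> [330, 190, -180, -210] -> [-210, -180, 190, 330] -> 4
  [17, 37, -38, 10, -6] -> [-17, -37, 38, -10, 6] -> [-37, -17, -10, 6, 38] -> [74, 34, 20, -12, -76] -> [370, 170, 100, -60, -380] -> [-380, -60, 100, 170, 370] -> 5
  [-46, -3, -10] -> [46, 3, 10] -> [3, 10, 46] -> [-6, -20, -92] -> [-30, -100, -460] -> [-460, -100, -30] -> 3

4; 5; 3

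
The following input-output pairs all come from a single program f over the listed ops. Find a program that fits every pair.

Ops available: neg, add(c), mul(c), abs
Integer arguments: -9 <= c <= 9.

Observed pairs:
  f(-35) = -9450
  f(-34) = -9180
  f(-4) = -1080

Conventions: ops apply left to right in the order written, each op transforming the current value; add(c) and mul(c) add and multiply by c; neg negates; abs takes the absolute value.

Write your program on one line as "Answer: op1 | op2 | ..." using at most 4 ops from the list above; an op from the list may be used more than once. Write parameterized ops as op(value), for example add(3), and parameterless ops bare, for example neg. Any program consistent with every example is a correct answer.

mul(-6) | mul(9) | mul(-5)

Check, running the answer program on each example:
  -35 -> 210 -> 1890 -> -9450
  -34 -> 204 -> 1836 -> -9180
  -4 -> 24 -> 216 -> -1080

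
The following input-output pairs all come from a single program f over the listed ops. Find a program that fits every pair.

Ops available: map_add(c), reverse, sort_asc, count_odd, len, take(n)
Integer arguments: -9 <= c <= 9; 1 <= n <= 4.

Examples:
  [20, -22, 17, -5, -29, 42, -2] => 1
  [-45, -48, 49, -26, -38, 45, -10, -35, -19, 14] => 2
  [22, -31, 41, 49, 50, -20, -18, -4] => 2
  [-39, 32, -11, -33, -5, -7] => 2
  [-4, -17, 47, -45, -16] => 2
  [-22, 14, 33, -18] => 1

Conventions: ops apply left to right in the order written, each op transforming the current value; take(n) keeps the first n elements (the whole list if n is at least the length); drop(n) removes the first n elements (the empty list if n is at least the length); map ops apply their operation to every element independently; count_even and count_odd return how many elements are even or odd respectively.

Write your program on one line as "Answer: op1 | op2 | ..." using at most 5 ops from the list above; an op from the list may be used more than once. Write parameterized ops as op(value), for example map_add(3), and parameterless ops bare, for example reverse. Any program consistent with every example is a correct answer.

map_add(8) | take(3) | sort_asc | count_odd

Check, running the answer program on each example:
  [20, -22, 17, -5, -29, 42, -2] -> [28, -14, 25, 3, -21, 50, 6] -> [28, -14, 25] -> [-14, 25, 28] -> 1
  [-45, -48, 49, -26, -38, 45, -10, -35, -19, 14] -> [-37, -40, 57, -18, -30, 53, -2, -27, -11, 22] -> [-37, -40, 57] -> [-40, -37, 57] -> 2
  [22, -31, 41, 49, 50, -20, -18, -4] -> [30, -23, 49, 57, 58, -12, -10, 4] -> [30, -23, 49] -> [-23, 30, 49] -> 2
  [-39, 32, -11, -33, -5, -7] -> [-31, 40, -3, -25, 3, 1] -> [-31, 40, -3] -> [-31, -3, 40] -> 2
  [-4, -17, 47, -45, -16] -> [4, -9, 55, -37, -8] -> [4, -9, 55] -> [-9, 4, 55] -> 2
  [-22, 14, 33, -18] -> [-14, 22, 41, -10] -> [-14, 22, 41] -> [-14, 22, 41] -> 1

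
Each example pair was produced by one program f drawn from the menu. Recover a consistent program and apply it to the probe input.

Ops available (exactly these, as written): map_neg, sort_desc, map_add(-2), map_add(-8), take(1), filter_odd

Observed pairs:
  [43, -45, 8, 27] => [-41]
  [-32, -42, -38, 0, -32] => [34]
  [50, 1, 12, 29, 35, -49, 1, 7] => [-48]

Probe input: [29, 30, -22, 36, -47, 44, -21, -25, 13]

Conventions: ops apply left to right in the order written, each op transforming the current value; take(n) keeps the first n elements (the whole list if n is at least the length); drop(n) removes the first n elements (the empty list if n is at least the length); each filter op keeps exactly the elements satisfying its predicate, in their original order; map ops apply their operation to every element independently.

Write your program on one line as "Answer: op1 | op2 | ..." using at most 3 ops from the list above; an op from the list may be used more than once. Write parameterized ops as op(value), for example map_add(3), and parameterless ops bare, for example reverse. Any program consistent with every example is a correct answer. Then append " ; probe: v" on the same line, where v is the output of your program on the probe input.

take(1) | map_add(-2) | map_neg ; probe: [-27]

Check, running the answer program on each example:
  [43, -45, 8, 27] -> [43] -> [41] -> [-41]
  [-32, -42, -38, 0, -32] -> [-32] -> [-34] -> [34]
  [50, 1, 12, 29, 35, -49, 1, 7] -> [50] -> [48] -> [-48]
  probe: [29, 30, -22, 36, -47, 44, -21, -25, 13] -> [29] -> [27] -> [-27]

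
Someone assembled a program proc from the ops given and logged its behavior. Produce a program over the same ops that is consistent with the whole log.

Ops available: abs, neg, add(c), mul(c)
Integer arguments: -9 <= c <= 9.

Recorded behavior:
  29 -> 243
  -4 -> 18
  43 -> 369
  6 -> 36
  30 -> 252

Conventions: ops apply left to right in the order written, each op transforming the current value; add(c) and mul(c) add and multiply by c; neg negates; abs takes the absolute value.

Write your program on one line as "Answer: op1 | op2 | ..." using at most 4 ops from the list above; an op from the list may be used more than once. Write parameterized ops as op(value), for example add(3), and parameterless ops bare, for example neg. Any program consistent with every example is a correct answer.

abs | add(-2) | mul(9)

Check, running the answer program on each example:
  29 -> 29 -> 27 -> 243
  -4 -> 4 -> 2 -> 18
  43 -> 43 -> 41 -> 369
  6 -> 6 -> 4 -> 36
  30 -> 30 -> 28 -> 252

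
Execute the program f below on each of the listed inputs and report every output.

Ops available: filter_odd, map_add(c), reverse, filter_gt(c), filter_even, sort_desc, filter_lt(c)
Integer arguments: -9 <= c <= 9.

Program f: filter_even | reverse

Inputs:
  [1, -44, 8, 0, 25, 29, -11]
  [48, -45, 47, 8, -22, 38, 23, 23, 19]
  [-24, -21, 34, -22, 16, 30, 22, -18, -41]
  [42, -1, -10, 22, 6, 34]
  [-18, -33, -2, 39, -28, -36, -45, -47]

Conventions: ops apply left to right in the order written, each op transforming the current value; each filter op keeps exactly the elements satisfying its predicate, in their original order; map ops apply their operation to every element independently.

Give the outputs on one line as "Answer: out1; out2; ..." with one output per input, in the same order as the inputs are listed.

[0, 8, -44]; [38, -22, 8, 48]; [-18, 22, 30, 16, -22, 34, -24]; [34, 6, 22, -10, 42]; [-36, -28, -2, -18]

Execution, op by op:
  [1, -44, 8, 0, 25, 29, -11] -> [-44, 8, 0] -> [0, 8, -44]
  [48, -45, 47, 8, -22, 38, 23, 23, 19] -> [48, 8, -22, 38] -> [38, -22, 8, 48]
  [-24, -21, 34, -22, 16, 30, 22, -18, -41] -> [-24, 34, -22, 16, 30, 22, -18] -> [-18, 22, 30, 16, -22, 34, -24]
  [42, -1, -10, 22, 6, 34] -> [42, -10, 22, 6, 34] -> [34, 6, 22, -10, 42]
  [-18, -33, -2, 39, -28, -36, -45, -47] -> [-18, -2, -28, -36] -> [-36, -28, -2, -18]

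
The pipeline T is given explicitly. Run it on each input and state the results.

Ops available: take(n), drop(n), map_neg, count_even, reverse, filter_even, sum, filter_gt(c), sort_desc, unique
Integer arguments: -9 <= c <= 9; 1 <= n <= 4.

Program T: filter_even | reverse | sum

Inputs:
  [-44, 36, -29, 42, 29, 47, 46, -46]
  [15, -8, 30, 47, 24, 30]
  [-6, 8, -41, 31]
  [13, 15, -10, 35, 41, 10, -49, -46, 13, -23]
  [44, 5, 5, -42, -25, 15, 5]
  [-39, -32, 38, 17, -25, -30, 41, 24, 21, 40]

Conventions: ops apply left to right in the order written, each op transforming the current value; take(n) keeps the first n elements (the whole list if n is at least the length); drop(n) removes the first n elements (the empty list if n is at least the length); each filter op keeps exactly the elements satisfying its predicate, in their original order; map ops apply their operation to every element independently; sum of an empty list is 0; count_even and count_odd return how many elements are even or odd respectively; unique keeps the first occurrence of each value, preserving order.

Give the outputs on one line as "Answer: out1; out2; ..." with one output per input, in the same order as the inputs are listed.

Execution, op by op:
  [-44, 36, -29, 42, 29, 47, 46, -46] -> [-44, 36, 42, 46, -46] -> [-46, 46, 42, 36, -44] -> 34
  [15, -8, 30, 47, 24, 30] -> [-8, 30, 24, 30] -> [30, 24, 30, -8] -> 76
  [-6, 8, -41, 31] -> [-6, 8] -> [8, -6] -> 2
  [13, 15, -10, 35, 41, 10, -49, -46, 13, -23] -> [-10, 10, -46] -> [-46, 10, -10] -> -46
  [44, 5, 5, -42, -25, 15, 5] -> [44, -42] -> [-42, 44] -> 2
  [-39, -32, 38, 17, -25, -30, 41, 24, 21, 40] -> [-32, 38, -30, 24, 40] -> [40, 24, -30, 38, -32] -> 40

34; 76; 2; -46; 2; 40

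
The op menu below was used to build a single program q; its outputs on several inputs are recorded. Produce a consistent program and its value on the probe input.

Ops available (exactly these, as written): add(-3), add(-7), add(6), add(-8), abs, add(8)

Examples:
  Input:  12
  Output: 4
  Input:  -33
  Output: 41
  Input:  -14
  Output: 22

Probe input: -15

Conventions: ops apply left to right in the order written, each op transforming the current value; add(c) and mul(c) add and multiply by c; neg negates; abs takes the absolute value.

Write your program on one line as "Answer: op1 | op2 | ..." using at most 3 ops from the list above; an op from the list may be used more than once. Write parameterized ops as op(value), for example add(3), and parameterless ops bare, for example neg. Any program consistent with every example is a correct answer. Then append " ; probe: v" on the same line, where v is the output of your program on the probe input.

add(-8) | abs ; probe: 23

Check, running the answer program on each example:
  12 -> 4 -> 4
  -33 -> -41 -> 41
  -14 -> -22 -> 22
  probe: -15 -> -23 -> 23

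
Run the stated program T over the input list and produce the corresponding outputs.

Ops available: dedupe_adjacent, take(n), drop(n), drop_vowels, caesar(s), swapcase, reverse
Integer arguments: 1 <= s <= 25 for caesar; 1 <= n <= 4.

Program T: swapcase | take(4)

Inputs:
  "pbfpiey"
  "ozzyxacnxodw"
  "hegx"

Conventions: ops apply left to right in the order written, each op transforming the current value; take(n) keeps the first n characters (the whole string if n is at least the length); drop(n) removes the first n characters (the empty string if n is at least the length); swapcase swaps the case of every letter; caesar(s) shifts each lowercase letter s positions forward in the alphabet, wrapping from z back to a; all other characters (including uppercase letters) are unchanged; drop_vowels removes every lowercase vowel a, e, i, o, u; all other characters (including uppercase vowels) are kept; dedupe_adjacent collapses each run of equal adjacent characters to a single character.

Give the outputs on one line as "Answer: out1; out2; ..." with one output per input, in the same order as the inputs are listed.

"PBFP"; "OZZY"; "HEGX"

Execution, op by op:
  "pbfpiey" -> "PBFPIEY" -> "PBFP"
  "ozzyxacnxodw" -> "OZZYXACNXODW" -> "OZZY"
  "hegx" -> "HEGX" -> "HEGX"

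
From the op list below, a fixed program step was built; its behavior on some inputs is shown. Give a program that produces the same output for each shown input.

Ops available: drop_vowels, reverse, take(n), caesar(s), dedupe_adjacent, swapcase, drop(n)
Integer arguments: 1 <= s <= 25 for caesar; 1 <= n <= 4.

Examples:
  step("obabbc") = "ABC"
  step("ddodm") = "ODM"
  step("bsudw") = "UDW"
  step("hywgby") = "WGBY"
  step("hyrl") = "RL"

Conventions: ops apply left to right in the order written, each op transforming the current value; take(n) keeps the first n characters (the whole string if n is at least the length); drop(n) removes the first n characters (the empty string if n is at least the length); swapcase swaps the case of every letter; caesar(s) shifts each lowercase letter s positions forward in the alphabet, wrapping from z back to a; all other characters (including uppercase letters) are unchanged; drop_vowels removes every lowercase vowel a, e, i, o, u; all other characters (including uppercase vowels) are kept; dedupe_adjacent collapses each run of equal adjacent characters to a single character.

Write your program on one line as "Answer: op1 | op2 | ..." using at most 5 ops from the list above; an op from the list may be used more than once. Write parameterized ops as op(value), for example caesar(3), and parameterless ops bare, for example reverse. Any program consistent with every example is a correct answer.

drop(2) | reverse | dedupe_adjacent | swapcase | reverse

Check, running the answer program on each example:
  "obabbc" -> "abbc" -> "cbba" -> "cba" -> "CBA" -> "ABC"
  "ddodm" -> "odm" -> "mdo" -> "mdo" -> "MDO" -> "ODM"
  "bsudw" -> "udw" -> "wdu" -> "wdu" -> "WDU" -> "UDW"
  "hywgby" -> "wgby" -> "ybgw" -> "ybgw" -> "YBGW" -> "WGBY"
  "hyrl" -> "rl" -> "lr" -> "lr" -> "LR" -> "RL"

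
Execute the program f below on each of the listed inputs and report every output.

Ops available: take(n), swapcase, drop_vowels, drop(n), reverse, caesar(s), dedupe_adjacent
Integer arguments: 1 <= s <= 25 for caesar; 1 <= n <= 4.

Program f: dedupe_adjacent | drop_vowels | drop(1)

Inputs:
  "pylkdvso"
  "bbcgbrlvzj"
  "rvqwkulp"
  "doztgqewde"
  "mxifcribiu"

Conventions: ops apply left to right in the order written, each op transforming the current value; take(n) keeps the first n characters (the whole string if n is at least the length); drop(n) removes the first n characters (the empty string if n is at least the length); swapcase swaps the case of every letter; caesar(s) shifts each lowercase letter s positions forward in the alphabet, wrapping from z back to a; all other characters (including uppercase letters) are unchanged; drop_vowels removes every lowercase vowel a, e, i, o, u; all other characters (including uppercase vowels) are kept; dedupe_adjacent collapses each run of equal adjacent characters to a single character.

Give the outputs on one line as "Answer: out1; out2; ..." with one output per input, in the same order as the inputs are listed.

Execution, op by op:
  "pylkdvso" -> "pylkdvso" -> "pylkdvs" -> "ylkdvs"
  "bbcgbrlvzj" -> "bcgbrlvzj" -> "bcgbrlvzj" -> "cgbrlvzj"
  "rvqwkulp" -> "rvqwkulp" -> "rvqwklp" -> "vqwklp"
  "doztgqewde" -> "doztgqewde" -> "dztgqwd" -> "ztgqwd"
  "mxifcribiu" -> "mxifcribiu" -> "mxfcrb" -> "xfcrb"

"ylkdvs"; "cgbrlvzj"; "vqwklp"; "ztgqwd"; "xfcrb"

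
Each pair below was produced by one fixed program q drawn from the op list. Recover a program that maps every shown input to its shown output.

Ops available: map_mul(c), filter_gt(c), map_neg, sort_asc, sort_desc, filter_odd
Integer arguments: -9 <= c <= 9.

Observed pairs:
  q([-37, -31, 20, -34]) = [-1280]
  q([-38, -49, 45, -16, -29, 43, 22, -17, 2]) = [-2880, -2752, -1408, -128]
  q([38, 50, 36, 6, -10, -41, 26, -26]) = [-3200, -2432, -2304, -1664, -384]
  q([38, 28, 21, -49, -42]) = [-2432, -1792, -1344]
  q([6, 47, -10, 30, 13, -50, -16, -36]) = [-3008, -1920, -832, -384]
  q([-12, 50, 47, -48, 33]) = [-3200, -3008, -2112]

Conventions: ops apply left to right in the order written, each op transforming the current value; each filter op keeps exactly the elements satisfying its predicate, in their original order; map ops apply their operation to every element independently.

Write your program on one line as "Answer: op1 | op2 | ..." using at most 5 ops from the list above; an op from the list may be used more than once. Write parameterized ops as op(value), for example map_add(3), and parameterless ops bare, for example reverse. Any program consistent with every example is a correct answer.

filter_gt(-3) | map_mul(8) | map_mul(-8) | sort_asc

Check, running the answer program on each example:
  [-37, -31, 20, -34] -> [20] -> [160] -> [-1280] -> [-1280]
  [-38, -49, 45, -16, -29, 43, 22, -17, 2] -> [45, 43, 22, 2] -> [360, 344, 176, 16] -> [-2880, -2752, -1408, -128] -> [-2880, -2752, -1408, -128]
  [38, 50, 36, 6, -10, -41, 26, -26] -> [38, 50, 36, 6, 26] -> [304, 400, 288, 48, 208] -> [-2432, -3200, -2304, -384, -1664] -> [-3200, -2432, -2304, -1664, -384]
  [38, 28, 21, -49, -42] -> [38, 28, 21] -> [304, 224, 168] -> [-2432, -1792, -1344] -> [-2432, -1792, -1344]
  [6, 47, -10, 30, 13, -50, -16, -36] -> [6, 47, 30, 13] -> [48, 376, 240, 104] -> [-384, -3008, -1920, -832] -> [-3008, -1920, -832, -384]
  [-12, 50, 47, -48, 33] -> [50, 47, 33] -> [400, 376, 264] -> [-3200, -3008, -2112] -> [-3200, -3008, -2112]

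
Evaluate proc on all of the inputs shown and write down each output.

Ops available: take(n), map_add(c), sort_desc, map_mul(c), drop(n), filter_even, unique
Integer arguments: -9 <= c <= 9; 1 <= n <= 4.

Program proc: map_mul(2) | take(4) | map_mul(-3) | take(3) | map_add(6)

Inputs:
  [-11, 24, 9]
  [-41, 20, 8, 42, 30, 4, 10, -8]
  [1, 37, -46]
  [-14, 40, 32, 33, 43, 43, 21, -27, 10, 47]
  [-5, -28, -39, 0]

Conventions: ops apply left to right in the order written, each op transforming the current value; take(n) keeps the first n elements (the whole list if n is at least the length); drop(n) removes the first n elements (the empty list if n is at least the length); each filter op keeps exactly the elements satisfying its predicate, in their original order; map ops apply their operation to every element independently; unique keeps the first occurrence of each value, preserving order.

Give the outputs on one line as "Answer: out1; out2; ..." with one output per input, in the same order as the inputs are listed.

[72, -138, -48]; [252, -114, -42]; [0, -216, 282]; [90, -234, -186]; [36, 174, 240]

Execution, op by op:
  [-11, 24, 9] -> [-22, 48, 18] -> [-22, 48, 18] -> [66, -144, -54] -> [66, -144, -54] -> [72, -138, -48]
  [-41, 20, 8, 42, 30, 4, 10, -8] -> [-82, 40, 16, 84, 60, 8, 20, -16] -> [-82, 40, 16, 84] -> [246, -120, -48, -252] -> [246, -120, -48] -> [252, -114, -42]
  [1, 37, -46] -> [2, 74, -92] -> [2, 74, -92] -> [-6, -222, 276] -> [-6, -222, 276] -> [0, -216, 282]
  [-14, 40, 32, 33, 43, 43, 21, -27, 10, 47] -> [-28, 80, 64, 66, 86, 86, 42, -54, 20, 94] -> [-28, 80, 64, 66] -> [84, -240, -192, -198] -> [84, -240, -192] -> [90, -234, -186]
  [-5, -28, -39, 0] -> [-10, -56, -78, 0] -> [-10, -56, -78, 0] -> [30, 168, 234, 0] -> [30, 168, 234] -> [36, 174, 240]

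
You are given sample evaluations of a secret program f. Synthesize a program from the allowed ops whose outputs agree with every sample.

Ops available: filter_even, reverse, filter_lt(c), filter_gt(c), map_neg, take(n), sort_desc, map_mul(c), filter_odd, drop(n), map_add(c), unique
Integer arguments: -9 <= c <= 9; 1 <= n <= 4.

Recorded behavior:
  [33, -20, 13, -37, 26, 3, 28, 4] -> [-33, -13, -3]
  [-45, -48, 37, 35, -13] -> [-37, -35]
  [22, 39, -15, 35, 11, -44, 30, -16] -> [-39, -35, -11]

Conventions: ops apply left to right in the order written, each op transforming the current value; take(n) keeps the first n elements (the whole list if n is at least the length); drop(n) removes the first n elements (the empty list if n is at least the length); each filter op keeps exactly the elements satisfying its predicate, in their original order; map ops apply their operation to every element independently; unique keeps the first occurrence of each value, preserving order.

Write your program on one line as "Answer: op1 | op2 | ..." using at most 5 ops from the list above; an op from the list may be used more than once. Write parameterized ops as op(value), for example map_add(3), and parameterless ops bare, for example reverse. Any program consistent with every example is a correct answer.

sort_desc | filter_odd | map_neg | filter_lt(6)

Check, running the answer program on each example:
  [33, -20, 13, -37, 26, 3, 28, 4] -> [33, 28, 26, 13, 4, 3, -20, -37] -> [33, 13, 3, -37] -> [-33, -13, -3, 37] -> [-33, -13, -3]
  [-45, -48, 37, 35, -13] -> [37, 35, -13, -45, -48] -> [37, 35, -13, -45] -> [-37, -35, 13, 45] -> [-37, -35]
  [22, 39, -15, 35, 11, -44, 30, -16] -> [39, 35, 30, 22, 11, -15, -16, -44] -> [39, 35, 11, -15] -> [-39, -35, -11, 15] -> [-39, -35, -11]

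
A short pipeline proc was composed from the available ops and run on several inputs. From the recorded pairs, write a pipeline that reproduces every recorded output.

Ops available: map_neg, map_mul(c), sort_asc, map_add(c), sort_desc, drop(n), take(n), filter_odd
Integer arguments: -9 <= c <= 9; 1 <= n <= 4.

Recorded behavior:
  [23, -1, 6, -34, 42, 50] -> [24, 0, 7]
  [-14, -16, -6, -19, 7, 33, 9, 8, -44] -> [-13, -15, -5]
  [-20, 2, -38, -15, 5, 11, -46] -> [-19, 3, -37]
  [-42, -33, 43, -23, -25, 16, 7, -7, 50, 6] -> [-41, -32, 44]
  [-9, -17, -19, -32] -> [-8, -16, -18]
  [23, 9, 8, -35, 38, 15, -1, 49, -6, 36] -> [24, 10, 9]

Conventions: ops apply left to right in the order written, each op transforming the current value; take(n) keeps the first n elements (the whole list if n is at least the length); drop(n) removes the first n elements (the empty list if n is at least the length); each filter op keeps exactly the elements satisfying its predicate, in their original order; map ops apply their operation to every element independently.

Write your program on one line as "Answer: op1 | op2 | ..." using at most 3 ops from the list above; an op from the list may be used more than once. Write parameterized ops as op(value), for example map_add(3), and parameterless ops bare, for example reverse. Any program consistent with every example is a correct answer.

take(3) | map_add(1)

Check, running the answer program on each example:
  [23, -1, 6, -34, 42, 50] -> [23, -1, 6] -> [24, 0, 7]
  [-14, -16, -6, -19, 7, 33, 9, 8, -44] -> [-14, -16, -6] -> [-13, -15, -5]
  [-20, 2, -38, -15, 5, 11, -46] -> [-20, 2, -38] -> [-19, 3, -37]
  [-42, -33, 43, -23, -25, 16, 7, -7, 50, 6] -> [-42, -33, 43] -> [-41, -32, 44]
  [-9, -17, -19, -32] -> [-9, -17, -19] -> [-8, -16, -18]
  [23, 9, 8, -35, 38, 15, -1, 49, -6, 36] -> [23, 9, 8] -> [24, 10, 9]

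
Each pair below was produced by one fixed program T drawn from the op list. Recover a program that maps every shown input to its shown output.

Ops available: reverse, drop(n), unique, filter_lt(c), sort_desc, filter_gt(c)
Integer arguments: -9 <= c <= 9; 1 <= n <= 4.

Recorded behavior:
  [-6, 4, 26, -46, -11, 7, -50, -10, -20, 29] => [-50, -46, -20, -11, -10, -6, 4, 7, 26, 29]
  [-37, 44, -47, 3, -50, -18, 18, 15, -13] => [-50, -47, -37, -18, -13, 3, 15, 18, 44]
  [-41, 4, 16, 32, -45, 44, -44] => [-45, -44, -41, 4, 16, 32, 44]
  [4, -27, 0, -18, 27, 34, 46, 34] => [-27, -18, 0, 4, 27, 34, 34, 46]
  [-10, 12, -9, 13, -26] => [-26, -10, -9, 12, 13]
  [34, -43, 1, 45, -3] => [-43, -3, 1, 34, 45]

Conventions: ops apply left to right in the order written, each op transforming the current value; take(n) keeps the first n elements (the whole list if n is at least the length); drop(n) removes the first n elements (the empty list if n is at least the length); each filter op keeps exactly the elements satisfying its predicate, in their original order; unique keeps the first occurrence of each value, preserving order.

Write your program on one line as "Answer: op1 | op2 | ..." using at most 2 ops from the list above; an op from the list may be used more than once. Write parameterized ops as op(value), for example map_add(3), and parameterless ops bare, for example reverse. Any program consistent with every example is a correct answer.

sort_desc | reverse

Check, running the answer program on each example:
  [-6, 4, 26, -46, -11, 7, -50, -10, -20, 29] -> [29, 26, 7, 4, -6, -10, -11, -20, -46, -50] -> [-50, -46, -20, -11, -10, -6, 4, 7, 26, 29]
  [-37, 44, -47, 3, -50, -18, 18, 15, -13] -> [44, 18, 15, 3, -13, -18, -37, -47, -50] -> [-50, -47, -37, -18, -13, 3, 15, 18, 44]
  [-41, 4, 16, 32, -45, 44, -44] -> [44, 32, 16, 4, -41, -44, -45] -> [-45, -44, -41, 4, 16, 32, 44]
  [4, -27, 0, -18, 27, 34, 46, 34] -> [46, 34, 34, 27, 4, 0, -18, -27] -> [-27, -18, 0, 4, 27, 34, 34, 46]
  [-10, 12, -9, 13, -26] -> [13, 12, -9, -10, -26] -> [-26, -10, -9, 12, 13]
  [34, -43, 1, 45, -3] -> [45, 34, 1, -3, -43] -> [-43, -3, 1, 34, 45]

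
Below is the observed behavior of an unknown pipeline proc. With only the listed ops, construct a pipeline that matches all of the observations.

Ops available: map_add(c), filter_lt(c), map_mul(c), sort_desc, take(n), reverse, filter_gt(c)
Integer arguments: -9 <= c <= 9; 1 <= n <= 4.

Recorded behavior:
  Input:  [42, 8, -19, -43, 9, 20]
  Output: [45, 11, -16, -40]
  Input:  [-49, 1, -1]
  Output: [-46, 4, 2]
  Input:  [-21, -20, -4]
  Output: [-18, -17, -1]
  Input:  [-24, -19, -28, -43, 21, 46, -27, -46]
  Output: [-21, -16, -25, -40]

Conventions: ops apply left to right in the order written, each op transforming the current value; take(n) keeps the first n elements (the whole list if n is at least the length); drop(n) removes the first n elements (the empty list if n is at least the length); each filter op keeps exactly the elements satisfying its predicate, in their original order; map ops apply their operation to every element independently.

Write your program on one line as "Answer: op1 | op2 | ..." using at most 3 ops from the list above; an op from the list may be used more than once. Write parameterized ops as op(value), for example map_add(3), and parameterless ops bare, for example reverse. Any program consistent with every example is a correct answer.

take(4) | map_add(3)

Check, running the answer program on each example:
  [42, 8, -19, -43, 9, 20] -> [42, 8, -19, -43] -> [45, 11, -16, -40]
  [-49, 1, -1] -> [-49, 1, -1] -> [-46, 4, 2]
  [-21, -20, -4] -> [-21, -20, -4] -> [-18, -17, -1]
  [-24, -19, -28, -43, 21, 46, -27, -46] -> [-24, -19, -28, -43] -> [-21, -16, -25, -40]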